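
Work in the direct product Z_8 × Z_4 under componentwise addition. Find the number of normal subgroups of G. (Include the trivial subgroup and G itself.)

G is abelian, so every subgroup is normal.
G has 22 subgroups in total, hence 22 normal subgroups.

22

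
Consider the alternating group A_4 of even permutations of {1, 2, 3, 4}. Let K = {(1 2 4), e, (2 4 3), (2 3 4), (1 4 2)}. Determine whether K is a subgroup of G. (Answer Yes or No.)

No

|K| = 5 does not divide |G| = 12, so by Lagrange K is not a subgroup.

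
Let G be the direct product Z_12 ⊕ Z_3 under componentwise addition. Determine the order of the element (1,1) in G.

12

The order of (1,1) in Z_12 × Z_3 is lcm(ord(1) in Z_12, ord(1) in Z_3).
ord(1) = 12 and ord(1) = 3, so |⟨(1,1)⟩| = lcm(12, 3) = 12.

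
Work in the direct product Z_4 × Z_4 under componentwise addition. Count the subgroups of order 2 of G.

3

|G| = 16 and 2 | 16, so subgroups of order 2 are possible by Lagrange.
The subgroups of order 2 are: {(0,0), (0,2)}; {(0,0), (2,0)}; {(0,0), (2,2)}.
So G has 3 subgroups of order 2.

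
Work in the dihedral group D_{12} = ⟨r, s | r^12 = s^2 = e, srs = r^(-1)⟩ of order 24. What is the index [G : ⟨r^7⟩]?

|⟨r^7⟩| = 12 and |G| = 24.
By Lagrange, [G : H] = |G|/|H| = 24/12 = 2.

2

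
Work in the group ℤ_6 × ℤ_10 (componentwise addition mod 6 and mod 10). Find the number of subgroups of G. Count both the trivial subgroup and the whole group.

20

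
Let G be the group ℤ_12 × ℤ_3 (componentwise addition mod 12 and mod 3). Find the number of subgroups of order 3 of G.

4

|G| = 36 and 3 | 36, so subgroups of order 3 are possible by Lagrange.
The subgroups of order 3 are: {(0,0), (0,1), (0,2)}; {(0,0), (4,0), (8,0)}; {(0,0), (4,1), (8,2)}; {(0,0), (4,2), (8,1)}.
So G has 4 subgroups of order 3.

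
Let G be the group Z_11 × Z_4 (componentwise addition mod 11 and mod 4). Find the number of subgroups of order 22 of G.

|G| = 44 and 22 | 44, so subgroups of order 22 are possible by Lagrange.
The subgroups of order 22 are: {(0,0), (0,2), (1,0), (1,2), (2,0), (2,2), (3,0), (3,2), (4,0), (4,2), (5,0), (5,2), (6,0), (6,2), (7,0), (7,2), (8,0), (8,2), (9,0), (9,2), (10,0), (10,2)}.
So G has 1 subgroup of order 22.

1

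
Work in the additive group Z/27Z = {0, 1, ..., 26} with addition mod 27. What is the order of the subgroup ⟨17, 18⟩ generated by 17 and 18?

|⟨17⟩| = 27 and |⟨18⟩| = 3, so |H| is a multiple of lcm(27, 3) = 27 and divides |G| = 27.
Closing {17, 18} under the group operation gives all of G, so |H| = 27.

27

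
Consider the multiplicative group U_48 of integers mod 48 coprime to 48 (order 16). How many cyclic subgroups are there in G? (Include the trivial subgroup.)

12

Group the elements of G by the cyclic subgroup they generate; each cyclic subgroup of order d accounts for φ(d) elements.
Cyclic subgroups by order — order 1: 1; order 2: 7; order 4: 4.
Total: 12.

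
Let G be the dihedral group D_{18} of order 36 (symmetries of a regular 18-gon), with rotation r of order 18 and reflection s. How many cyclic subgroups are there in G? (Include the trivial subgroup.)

24

A cyclic subgroup of order d is generated by each of its φ(d) elements of order d, so the cyclic subgroups of order d number (#elements of order d)/φ(d).
Cyclic subgroups by order — order 1: 1; order 2: 19; order 3: 1; order 6: 1; order 9: 1; order 18: 1.
Total: 24.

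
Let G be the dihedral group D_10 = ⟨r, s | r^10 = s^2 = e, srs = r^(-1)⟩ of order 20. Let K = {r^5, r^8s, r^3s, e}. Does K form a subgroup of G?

|K| = 4 divides |G| = 20, consistent with Lagrange.
K contains the identity, every element's inverse is in K, and K is closed under ·: it is a subgroup.

Yes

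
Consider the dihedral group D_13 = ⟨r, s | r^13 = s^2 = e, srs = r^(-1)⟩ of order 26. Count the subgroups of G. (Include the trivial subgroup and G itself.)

16

|G| = 26, so by Lagrange every subgroup order divides 26. Divisors: 1, 2, 13, 26.
Subgroups by order — order 1: 1; order 2: 13; order 13: 1; order 26: 1.
Total: 1 + 13 + 1 + 1 = 16.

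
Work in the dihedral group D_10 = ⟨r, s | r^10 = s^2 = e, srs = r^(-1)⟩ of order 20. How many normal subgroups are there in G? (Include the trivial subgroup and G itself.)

7

G has 22 subgroups. Checking conjugation-invariance by order — order 1: 1/1 normal; order 2: 1/11 normal; order 4: 0/5 normal; order 5: 1/1 normal; order 10: 3/3 normal; order 20: 1/1 normal.
Total normal subgroups: 7.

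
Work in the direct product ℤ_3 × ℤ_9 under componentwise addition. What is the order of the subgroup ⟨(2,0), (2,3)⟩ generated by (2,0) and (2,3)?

9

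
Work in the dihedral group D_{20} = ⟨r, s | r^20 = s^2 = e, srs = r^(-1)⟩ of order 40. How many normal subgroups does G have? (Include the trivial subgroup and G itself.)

G has 48 subgroups. Checking conjugation-invariance by order — order 1: 1/1 normal; order 2: 1/21 normal; order 4: 1/11 normal; order 5: 1/1 normal; order 8: 0/5 normal; order 10: 1/5 normal; order 20: 3/3 normal; order 40: 1/1 normal.
Total normal subgroups: 9.

9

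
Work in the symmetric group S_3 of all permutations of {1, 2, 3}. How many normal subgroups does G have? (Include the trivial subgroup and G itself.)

G has 6 subgroups. Checking conjugation-invariance by order — order 1: 1/1 normal; order 2: 0/3 normal; order 3: 1/1 normal; order 6: 1/1 normal.
Total normal subgroups: 3.

3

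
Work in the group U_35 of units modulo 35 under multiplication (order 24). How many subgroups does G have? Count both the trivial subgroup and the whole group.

16

|G| = 24, so by Lagrange every subgroup order divides 24. Divisors: 1, 2, 3, 4, 6, 8, 12, 24.
Subgroups by order — order 1: 1; order 2: 3; order 3: 1; order 4: 3; order 6: 3; order 8: 1; order 12: 3; order 24: 1.
Total: 1 + 3 + 1 + 3 + 3 + 1 + 3 + 1 = 16.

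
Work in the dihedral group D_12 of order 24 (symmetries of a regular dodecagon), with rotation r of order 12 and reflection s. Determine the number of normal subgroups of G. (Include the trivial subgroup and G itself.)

G has 34 subgroups. Checking conjugation-invariance by order — order 1: 1/1 normal; order 2: 1/13 normal; order 3: 1/1 normal; order 4: 1/7 normal; order 6: 1/5 normal; order 8: 0/3 normal; order 12: 3/3 normal; order 24: 1/1 normal.
Total normal subgroups: 9.

9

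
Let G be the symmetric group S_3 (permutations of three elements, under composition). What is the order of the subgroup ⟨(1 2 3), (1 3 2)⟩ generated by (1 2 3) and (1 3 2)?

|⟨(1 2 3)⟩| = 3 and |⟨(1 3 2)⟩| = 3, so |H| is a multiple of lcm(3, 3) = 3 and divides |G| = 6.
Closing under the operation: H = {e, (1 2 3), (1 3 2)}, so |H| = 3.

3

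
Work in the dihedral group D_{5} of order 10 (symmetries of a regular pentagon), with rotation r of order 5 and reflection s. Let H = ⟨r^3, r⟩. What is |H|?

5

|⟨r^3⟩| = 5 and |⟨r⟩| = 5, so |H| is a multiple of lcm(5, 5) = 5 and divides |G| = 10.
Closing under the operation: H = {e, r, r^2, r^3, r^4}, so |H| = 5.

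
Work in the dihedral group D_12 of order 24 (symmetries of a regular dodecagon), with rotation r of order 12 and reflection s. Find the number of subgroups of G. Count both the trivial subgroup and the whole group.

34

|G| = 24, so by Lagrange every subgroup order divides 24. Divisors: 1, 2, 3, 4, 6, 8, 12, 24.
Subgroups by order — order 1: 1; order 2: 13; order 3: 1; order 4: 7; order 6: 5; order 8: 3; order 12: 3; order 24: 1.
Total: 1 + 13 + 1 + 7 + 5 + 3 + 3 + 1 = 34.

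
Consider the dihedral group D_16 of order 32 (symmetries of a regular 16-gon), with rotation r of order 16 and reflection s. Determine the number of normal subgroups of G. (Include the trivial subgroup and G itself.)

G has 36 subgroups. Checking conjugation-invariance by order — order 1: 1/1 normal; order 2: 1/17 normal; order 4: 1/9 normal; order 8: 1/5 normal; order 16: 3/3 normal; order 32: 1/1 normal.
Total normal subgroups: 8.

8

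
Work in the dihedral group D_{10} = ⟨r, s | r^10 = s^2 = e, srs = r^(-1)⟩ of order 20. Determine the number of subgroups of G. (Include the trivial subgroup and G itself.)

22

|G| = 20, so by Lagrange every subgroup order divides 20. Divisors: 1, 2, 4, 5, 10, 20.
Subgroups by order — order 1: 1; order 2: 11; order 4: 5; order 5: 1; order 10: 3; order 20: 1.
Total: 1 + 11 + 5 + 1 + 3 + 1 = 22.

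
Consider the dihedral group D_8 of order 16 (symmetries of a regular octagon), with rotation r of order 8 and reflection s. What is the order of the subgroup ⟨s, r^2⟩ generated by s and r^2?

8

|⟨s⟩| = 2 and |⟨r^2⟩| = 4, so |H| is a multiple of lcm(2, 4) = 4 and divides |G| = 16.
Closing under the operation: H = {e, r^2, r^4, r^6, s, r^2s, r^4s, r^6s}, so |H| = 8.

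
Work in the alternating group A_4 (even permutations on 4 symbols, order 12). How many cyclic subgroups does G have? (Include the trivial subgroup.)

8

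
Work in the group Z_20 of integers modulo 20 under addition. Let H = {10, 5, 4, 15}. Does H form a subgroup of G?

The identity 0 ∉ H, so H is not a subgroup.

No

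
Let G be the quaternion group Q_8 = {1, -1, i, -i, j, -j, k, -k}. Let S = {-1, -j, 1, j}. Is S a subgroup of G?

Yes

|S| = 4 divides |G| = 8, consistent with Lagrange.
S contains the identity, every element's inverse is in S, and S is closed under ·: it is a subgroup.
In fact S = ⟨j⟩.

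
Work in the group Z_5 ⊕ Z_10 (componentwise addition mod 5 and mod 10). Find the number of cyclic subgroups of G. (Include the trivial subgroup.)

A cyclic subgroup of order d is generated by each of its φ(d) elements of order d, so the cyclic subgroups of order d number (#elements of order d)/φ(d).
Cyclic subgroups by order — order 1: 1; order 2: 1; order 5: 6; order 10: 6.
Total: 14.

14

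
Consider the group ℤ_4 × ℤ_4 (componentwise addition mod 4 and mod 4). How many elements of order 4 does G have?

An element (a,b) has order lcm(ord(a), ord(b)); count pairs with lcm equal to 4.
Enumerating gives 12 such elements.

12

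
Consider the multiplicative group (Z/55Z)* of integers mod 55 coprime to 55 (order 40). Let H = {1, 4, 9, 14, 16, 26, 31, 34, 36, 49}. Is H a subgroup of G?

Yes

|H| = 10 divides |G| = 40, consistent with Lagrange.
H contains the identity, every element's inverse is in H, and H is closed under ·: it is a subgroup.
In fact H = ⟨4⟩.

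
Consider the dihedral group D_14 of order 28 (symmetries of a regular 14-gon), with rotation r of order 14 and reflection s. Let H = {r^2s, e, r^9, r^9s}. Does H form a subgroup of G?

r^9 ∈ H but its inverse r^5 ∉ H, so H is not a subgroup.

No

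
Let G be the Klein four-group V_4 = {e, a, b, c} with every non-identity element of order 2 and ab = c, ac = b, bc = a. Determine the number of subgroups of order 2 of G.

|G| = 4 and 2 | 4, so subgroups of order 2 are possible by Lagrange.
The subgroups of order 2 are: {e, a}; {e, b}; {e, c}.
So G has 3 subgroups of order 2.

3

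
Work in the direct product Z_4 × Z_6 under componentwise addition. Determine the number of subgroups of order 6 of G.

|G| = 24 and 6 | 24, so subgroups of order 6 are possible by Lagrange.
The subgroups of order 6 are: {(0,0), (0,1), (0,2), (0,3), (0,4), (0,5)}; {(0,0), (0,2), (0,4), (2,0), (2,2), (2,4)}; {(0,0), (0,2), (0,4), (2,1), (2,3), (2,5)}.
So G has 3 subgroups of order 6.

3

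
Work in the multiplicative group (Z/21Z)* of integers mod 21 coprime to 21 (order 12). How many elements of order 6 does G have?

The elements of order 6 are: 2, 5, 10, 11, 17, 19.
That's 6.

6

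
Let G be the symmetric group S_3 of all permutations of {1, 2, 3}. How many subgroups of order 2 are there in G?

3

|G| = 6 and 2 | 6, so subgroups of order 2 are possible by Lagrange.
The subgroups of order 2 are: {e, (1 2)}; {e, (1 3)}; {e, (2 3)}.
So G has 3 subgroups of order 2.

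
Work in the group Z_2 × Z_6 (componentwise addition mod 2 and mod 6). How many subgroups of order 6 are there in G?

3

|G| = 12 and 6 | 12, so subgroups of order 6 are possible by Lagrange.
The subgroups of order 6 are: {(0,0), (0,1), (0,2), (0,3), (0,4), (0,5)}; {(0,0), (0,2), (0,4), (1,0), (1,2), (1,4)}; {(0,0), (0,2), (0,4), (1,1), (1,3), (1,5)}.
So G has 3 subgroups of order 6.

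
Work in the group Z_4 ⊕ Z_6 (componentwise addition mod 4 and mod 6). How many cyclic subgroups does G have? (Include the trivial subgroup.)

Each element a generates a cyclic subgroup ⟨a⟩; distinct elements may generate the same one (a cyclic group of order d has φ(d) generators).
Cyclic subgroups by order — order 1: 1; order 2: 3; order 3: 1; order 4: 2; order 6: 3; order 12: 2.
Total: 12.

12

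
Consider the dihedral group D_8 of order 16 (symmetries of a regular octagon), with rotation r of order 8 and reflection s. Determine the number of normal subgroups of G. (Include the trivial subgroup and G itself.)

G has 19 subgroups. Checking conjugation-invariance by order — order 1: 1/1 normal; order 2: 1/9 normal; order 4: 1/5 normal; order 8: 3/3 normal; order 16: 1/1 normal.
Total normal subgroups: 7.

7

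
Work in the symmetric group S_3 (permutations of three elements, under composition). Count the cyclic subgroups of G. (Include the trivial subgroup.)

Each element a generates a cyclic subgroup ⟨a⟩; distinct elements may generate the same one (a cyclic group of order d has φ(d) generators).
Cyclic subgroups by order — order 1: 1; order 2: 3; order 3: 1.
Total: 5.

5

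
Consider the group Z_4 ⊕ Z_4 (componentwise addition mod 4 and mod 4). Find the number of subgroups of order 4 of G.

|G| = 16 and 4 | 16, so subgroups of order 4 are possible by Lagrange.
The subgroups of order 4 are: {(0,0), (0,1), (0,2), (0,3)}; {(0,0), (0,2), (2,0), (2,2)}; {(0,0), (0,2), (2,1), (2,3)}; {(0,0), (1,0), (2,0), (3,0)}; … (7 in all).
So G has 7 subgroups of order 4.

7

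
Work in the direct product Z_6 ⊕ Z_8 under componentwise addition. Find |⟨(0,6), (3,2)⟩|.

8

|⟨(0,6)⟩| = 4 and |⟨(3,2)⟩| = 4, so |H| is a multiple of lcm(4, 4) = 4 and divides |G| = 48.
Closing under the operation: H = {(0,0), (0,2), (0,4), (0,6), (3,0), (3,2), (3,4), (3,6)}, so |H| = 8.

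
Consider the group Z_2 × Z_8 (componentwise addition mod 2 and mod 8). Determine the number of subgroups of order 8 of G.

3

|G| = 16 and 8 | 16, so subgroups of order 8 are possible by Lagrange.
The subgroups of order 8 are: {(0,0), (0,1), (0,2), (0,3), (0,4), (0,5), (0,6), (0,7)}; {(0,0), (0,2), (0,4), (0,6), (1,0), (1,2), (1,4), (1,6)}; {(0,0), (0,2), (0,4), (0,6), (1,1), (1,3), (1,5), (1,7)}.
So G has 3 subgroups of order 8.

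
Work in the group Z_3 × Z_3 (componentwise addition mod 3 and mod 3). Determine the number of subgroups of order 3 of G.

4

|G| = 9 and 3 | 9, so subgroups of order 3 are possible by Lagrange.
The subgroups of order 3 are: {(0,0), (0,1), (0,2)}; {(0,0), (1,0), (2,0)}; {(0,0), (1,1), (2,2)}; {(0,0), (1,2), (2,1)}.
So G has 4 subgroups of order 3.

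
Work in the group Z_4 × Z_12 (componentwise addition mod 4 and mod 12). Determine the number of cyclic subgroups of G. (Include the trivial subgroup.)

20

A cyclic subgroup of order d is generated by each of its φ(d) elements of order d, so the cyclic subgroups of order d number (#elements of order d)/φ(d).
Cyclic subgroups by order — order 1: 1; order 2: 3; order 3: 1; order 4: 6; order 6: 3; order 12: 6.
Total: 20.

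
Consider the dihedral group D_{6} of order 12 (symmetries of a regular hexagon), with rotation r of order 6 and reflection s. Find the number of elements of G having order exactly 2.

The elements of order 2 are: r^3, s, rs, r^2s, r^3s, r^4s, r^5s.
That's 7.

7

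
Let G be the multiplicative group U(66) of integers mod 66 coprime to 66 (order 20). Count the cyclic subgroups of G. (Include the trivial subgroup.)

8

Each element a generates a cyclic subgroup ⟨a⟩; distinct elements may generate the same one (a cyclic group of order d has φ(d) generators).
Cyclic subgroups by order — order 1: 1; order 2: 3; order 5: 1; order 10: 3.
Total: 8.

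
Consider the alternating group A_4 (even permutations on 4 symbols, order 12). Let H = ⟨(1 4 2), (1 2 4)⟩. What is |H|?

3

|⟨(1 4 2)⟩| = 3 and |⟨(1 2 4)⟩| = 3, so |H| is a multiple of lcm(3, 3) = 3 and divides |G| = 12.
Closing under the operation: H = {e, (1 2 4), (1 4 2)}, so |H| = 3.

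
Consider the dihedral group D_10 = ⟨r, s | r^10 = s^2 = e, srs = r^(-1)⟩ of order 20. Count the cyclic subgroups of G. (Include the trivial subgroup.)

14

Group the elements of G by the cyclic subgroup they generate; each cyclic subgroup of order d accounts for φ(d) elements.
Cyclic subgroups by order — order 1: 1; order 2: 11; order 5: 1; order 10: 1.
Total: 14.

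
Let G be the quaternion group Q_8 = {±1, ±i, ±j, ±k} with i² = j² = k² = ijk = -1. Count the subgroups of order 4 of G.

|G| = 8 and 4 | 8, so subgroups of order 4 are possible by Lagrange.
The subgroups of order 4 are: {1, -1, i, -i}; {1, -1, j, -j}; {1, -1, k, -k}.
So G has 3 subgroups of order 4.

3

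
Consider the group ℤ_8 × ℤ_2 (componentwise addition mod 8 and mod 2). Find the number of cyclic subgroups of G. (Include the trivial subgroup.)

8

Each element a generates a cyclic subgroup ⟨a⟩; distinct elements may generate the same one (a cyclic group of order d has φ(d) generators).
Cyclic subgroups by order — order 1: 1; order 2: 3; order 4: 2; order 8: 2.
Total: 8.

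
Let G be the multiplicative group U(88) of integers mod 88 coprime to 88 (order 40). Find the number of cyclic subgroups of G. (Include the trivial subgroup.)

16

Group the elements of G by the cyclic subgroup they generate; each cyclic subgroup of order d accounts for φ(d) elements.
Cyclic subgroups by order — order 1: 1; order 2: 7; order 5: 1; order 10: 7.
Total: 16.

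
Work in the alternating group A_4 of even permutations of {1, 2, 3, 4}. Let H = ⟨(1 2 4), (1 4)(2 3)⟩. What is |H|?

|⟨(1 2 4)⟩| = 3 and |⟨(1 4)(2 3)⟩| = 2, so |H| is a multiple of lcm(3, 2) = 6 and divides |G| = 12.
Closing {(1 2 4), (1 4)(2 3)} under the group operation gives all of G, so |H| = 12.

12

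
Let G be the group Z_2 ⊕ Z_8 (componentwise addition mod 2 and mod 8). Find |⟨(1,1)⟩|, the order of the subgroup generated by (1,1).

The order of (1,1) in Z_2 × Z_8 is lcm(ord(1) in Z_2, ord(1) in Z_8).
ord(1) = 2 and ord(1) = 8, so |⟨(1,1)⟩| = lcm(2, 8) = 8.

8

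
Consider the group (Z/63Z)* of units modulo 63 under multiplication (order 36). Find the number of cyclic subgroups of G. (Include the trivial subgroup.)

20

Each element a generates a cyclic subgroup ⟨a⟩; distinct elements may generate the same one (a cyclic group of order d has φ(d) generators).
Cyclic subgroups by order — order 1: 1; order 2: 3; order 3: 4; order 6: 12.
Total: 20.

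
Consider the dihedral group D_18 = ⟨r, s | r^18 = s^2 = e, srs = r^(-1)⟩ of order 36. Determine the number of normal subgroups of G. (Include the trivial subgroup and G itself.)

9

G has 45 subgroups. Checking conjugation-invariance by order — order 1: 1/1 normal; order 2: 1/19 normal; order 3: 1/1 normal; order 4: 0/9 normal; order 6: 1/7 normal; order 9: 1/1 normal; order 12: 0/3 normal; order 18: 3/3 normal; order 36: 1/1 normal.
Total normal subgroups: 9.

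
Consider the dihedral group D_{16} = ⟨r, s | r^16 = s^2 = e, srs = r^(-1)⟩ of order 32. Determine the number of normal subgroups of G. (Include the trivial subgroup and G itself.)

8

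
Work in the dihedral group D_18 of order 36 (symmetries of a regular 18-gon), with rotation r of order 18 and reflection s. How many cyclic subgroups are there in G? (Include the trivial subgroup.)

24

A cyclic subgroup of order d is generated by each of its φ(d) elements of order d, so the cyclic subgroups of order d number (#elements of order d)/φ(d).
Cyclic subgroups by order — order 1: 1; order 2: 19; order 3: 1; order 6: 1; order 9: 1; order 18: 1.
Total: 24.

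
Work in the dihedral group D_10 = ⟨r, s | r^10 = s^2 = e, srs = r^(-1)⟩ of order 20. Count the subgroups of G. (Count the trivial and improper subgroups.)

22

|G| = 20, so by Lagrange every subgroup order divides 20. Divisors: 1, 2, 4, 5, 10, 20.
Subgroups by order — order 1: 1; order 2: 11; order 4: 5; order 5: 1; order 10: 3; order 20: 1.
Total: 1 + 11 + 5 + 1 + 3 + 1 = 22.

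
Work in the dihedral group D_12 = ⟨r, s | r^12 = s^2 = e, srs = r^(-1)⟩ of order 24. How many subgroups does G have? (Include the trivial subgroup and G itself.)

|G| = 24, so by Lagrange every subgroup order divides 24. Divisors: 1, 2, 3, 4, 6, 8, 12, 24.
Subgroups by order — order 1: 1; order 2: 13; order 3: 1; order 4: 7; order 6: 5; order 8: 3; order 12: 3; order 24: 1.
Total: 1 + 13 + 1 + 7 + 5 + 3 + 3 + 1 = 34.

34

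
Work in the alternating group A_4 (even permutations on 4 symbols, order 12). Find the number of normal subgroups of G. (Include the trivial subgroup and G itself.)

G has 10 subgroups. Checking conjugation-invariance by order — order 1: 1/1 normal; order 2: 0/3 normal; order 3: 0/4 normal; order 4: 1/1 normal; order 12: 1/1 normal.
Total normal subgroups: 3.

3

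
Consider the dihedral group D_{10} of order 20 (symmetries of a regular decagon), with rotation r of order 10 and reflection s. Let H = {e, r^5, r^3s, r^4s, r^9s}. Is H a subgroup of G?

Closure fails: r^5 · r^3s = r^8s ∉ H. So H is not a subgroup.

No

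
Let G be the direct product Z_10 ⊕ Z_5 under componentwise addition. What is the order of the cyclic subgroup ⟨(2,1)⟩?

5

The order of (2,1) in Z_10 × Z_5 is lcm(ord(2) in Z_10, ord(1) in Z_5).
ord(2) = 5 and ord(1) = 5, so |⟨(2,1)⟩| = lcm(5, 5) = 5.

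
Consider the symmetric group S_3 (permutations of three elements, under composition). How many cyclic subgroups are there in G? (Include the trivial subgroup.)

Group the elements of G by the cyclic subgroup they generate; each cyclic subgroup of order d accounts for φ(d) elements.
Cyclic subgroups by order — order 1: 1; order 2: 3; order 3: 1.
Total: 5.

5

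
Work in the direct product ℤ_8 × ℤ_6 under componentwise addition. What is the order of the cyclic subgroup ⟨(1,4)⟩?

24

The order of (1,4) in Z_8 × Z_6 is lcm(ord(1) in Z_8, ord(4) in Z_6).
ord(1) = 8 and ord(4) = 3, so |⟨(1,4)⟩| = lcm(8, 3) = 24.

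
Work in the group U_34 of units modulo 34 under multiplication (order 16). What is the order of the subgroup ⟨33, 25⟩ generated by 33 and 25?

8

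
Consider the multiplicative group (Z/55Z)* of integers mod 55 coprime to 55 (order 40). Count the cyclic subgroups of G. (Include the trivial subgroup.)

12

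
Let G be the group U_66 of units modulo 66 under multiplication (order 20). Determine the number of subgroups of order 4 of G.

|G| = 20 and 4 | 20, so subgroups of order 4 are possible by Lagrange.
The subgroups of order 4 are: {1, 23, 43, 65}.
So G has 1 subgroup of order 4.

1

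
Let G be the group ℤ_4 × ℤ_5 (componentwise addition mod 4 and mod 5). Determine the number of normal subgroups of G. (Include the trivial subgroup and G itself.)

6

G is abelian, so every subgroup is normal.
G has 6 subgroups in total, hence 6 normal subgroups.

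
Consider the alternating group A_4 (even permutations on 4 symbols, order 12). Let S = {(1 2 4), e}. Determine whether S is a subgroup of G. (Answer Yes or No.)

(1 2 4) ∈ S but its inverse (1 4 2) ∉ S, so S is not a subgroup.

No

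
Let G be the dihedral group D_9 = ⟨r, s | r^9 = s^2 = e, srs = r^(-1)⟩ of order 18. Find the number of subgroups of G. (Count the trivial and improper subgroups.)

16

|G| = 18, so by Lagrange every subgroup order divides 18. Divisors: 1, 2, 3, 6, 9, 18.
Subgroups by order — order 1: 1; order 2: 9; order 3: 1; order 6: 3; order 9: 1; order 18: 1.
Total: 1 + 9 + 1 + 3 + 1 + 1 = 16.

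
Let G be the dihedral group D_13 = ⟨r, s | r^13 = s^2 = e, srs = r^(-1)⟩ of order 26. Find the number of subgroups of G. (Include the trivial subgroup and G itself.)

|G| = 26, so by Lagrange every subgroup order divides 26. Divisors: 1, 2, 13, 26.
Subgroups by order — order 1: 1; order 2: 13; order 13: 1; order 26: 1.
Total: 1 + 13 + 1 + 1 = 16.

16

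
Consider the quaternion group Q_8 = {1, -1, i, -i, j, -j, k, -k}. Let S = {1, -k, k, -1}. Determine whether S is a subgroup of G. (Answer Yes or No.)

Yes

|S| = 4 divides |G| = 8, consistent with Lagrange.
S contains the identity, every element's inverse is in S, and S is closed under ·: it is a subgroup.
In fact S = ⟨-k⟩.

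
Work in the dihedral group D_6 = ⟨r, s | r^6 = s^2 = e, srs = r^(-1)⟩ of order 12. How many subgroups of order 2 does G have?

7

|G| = 12 and 2 | 12, so subgroups of order 2 are possible by Lagrange.
The subgroups of order 2 are: {e, r^2s}; {e, r^3}; {e, r^3s}; {e, r^4s}; … (7 in all).
So G has 7 subgroups of order 2.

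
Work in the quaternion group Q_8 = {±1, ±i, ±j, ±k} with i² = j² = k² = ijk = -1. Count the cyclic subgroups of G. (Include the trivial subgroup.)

A cyclic subgroup of order d is generated by each of its φ(d) elements of order d, so the cyclic subgroups of order d number (#elements of order d)/φ(d).
Cyclic subgroups by order — order 1: 1; order 2: 1; order 4: 3.
Total: 5.

5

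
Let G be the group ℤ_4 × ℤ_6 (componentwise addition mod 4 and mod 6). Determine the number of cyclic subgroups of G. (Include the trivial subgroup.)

12

Group the elements of G by the cyclic subgroup they generate; each cyclic subgroup of order d accounts for φ(d) elements.
Cyclic subgroups by order — order 1: 1; order 2: 3; order 3: 1; order 4: 2; order 6: 3; order 12: 2.
Total: 12.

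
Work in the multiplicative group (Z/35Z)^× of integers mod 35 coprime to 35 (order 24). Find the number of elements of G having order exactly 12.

8

The elements of order 12 are: 2, 3, 12, 17, 18, 23, 32, 33.
That's 8.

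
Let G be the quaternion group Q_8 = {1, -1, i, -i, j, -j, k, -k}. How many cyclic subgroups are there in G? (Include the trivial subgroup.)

5

Each element a generates a cyclic subgroup ⟨a⟩; distinct elements may generate the same one (a cyclic group of order d has φ(d) generators).
Cyclic subgroups by order — order 1: 1; order 2: 1; order 4: 3.
Total: 5.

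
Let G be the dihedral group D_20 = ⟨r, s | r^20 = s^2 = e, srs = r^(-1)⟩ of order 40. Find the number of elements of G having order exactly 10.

4

The elements of order 10 are: r^2, r^6, r^14, r^18.
That's 4.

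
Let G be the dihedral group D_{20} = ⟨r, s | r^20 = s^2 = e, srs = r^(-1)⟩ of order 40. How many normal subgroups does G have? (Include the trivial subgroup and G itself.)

9

G has 48 subgroups. Checking conjugation-invariance by order — order 1: 1/1 normal; order 2: 1/21 normal; order 4: 1/11 normal; order 5: 1/1 normal; order 8: 0/5 normal; order 10: 1/5 normal; order 20: 3/3 normal; order 40: 1/1 normal.
Total normal subgroups: 9.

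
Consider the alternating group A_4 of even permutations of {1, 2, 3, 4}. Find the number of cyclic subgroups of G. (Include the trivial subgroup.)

8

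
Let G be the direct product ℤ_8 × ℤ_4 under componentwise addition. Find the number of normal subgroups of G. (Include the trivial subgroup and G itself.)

G is abelian, so every subgroup is normal.
G has 22 subgroups in total, hence 22 normal subgroups.

22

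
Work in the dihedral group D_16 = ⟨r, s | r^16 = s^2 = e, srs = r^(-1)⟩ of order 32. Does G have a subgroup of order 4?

4 | 32. A subgroup of order 4 is {e, r^8, r^2s, r^10s}.

Yes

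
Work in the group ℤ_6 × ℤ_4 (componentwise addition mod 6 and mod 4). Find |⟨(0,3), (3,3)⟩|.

|⟨(0,3)⟩| = 4 and |⟨(3,3)⟩| = 4, so |H| is a multiple of lcm(4, 4) = 4 and divides |G| = 24.
Closing under the operation: H = {(0,0), (0,1), (0,2), (0,3), (3,0), (3,1), (3,2), (3,3)}, so |H| = 8.

8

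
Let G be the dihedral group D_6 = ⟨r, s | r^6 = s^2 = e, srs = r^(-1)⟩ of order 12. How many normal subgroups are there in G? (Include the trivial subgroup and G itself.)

7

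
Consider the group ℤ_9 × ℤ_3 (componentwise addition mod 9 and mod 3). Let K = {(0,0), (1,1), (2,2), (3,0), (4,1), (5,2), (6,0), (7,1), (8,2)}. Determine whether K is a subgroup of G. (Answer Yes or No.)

|K| = 9 divides |G| = 27, consistent with Lagrange.
K contains the identity, every element's inverse is in K, and K is closed under +: it is a subgroup.
In fact K = ⟨(7,1)⟩.

Yes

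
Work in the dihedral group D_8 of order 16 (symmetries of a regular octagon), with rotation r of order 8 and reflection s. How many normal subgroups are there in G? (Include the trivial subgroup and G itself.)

G has 19 subgroups. Checking conjugation-invariance by order — order 1: 1/1 normal; order 2: 1/9 normal; order 4: 1/5 normal; order 8: 3/3 normal; order 16: 1/1 normal.
Total normal subgroups: 7.

7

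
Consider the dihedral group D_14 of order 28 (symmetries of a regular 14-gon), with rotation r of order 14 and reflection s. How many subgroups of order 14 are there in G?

|G| = 28 and 14 | 28, so subgroups of order 14 are possible by Lagrange.
The subgroups of order 14 are: {e, r, r^2, r^3, r^4, r^5, r^6, r^7, r^8, r^9, r^10, r^11, r^12, r^13}; {e, r^2, r^4, r^6, r^8, r^10, r^12, s, r^2s, r^4s, r^6s, r^8s, r^10s, r^12s}; {e, r^2, r^4, r^6, r^8, r^10, r^12, rs, r^3s, r^5s, r^7s, r^9s, r^11s, r^13s}.
So G has 3 subgroups of order 14.

3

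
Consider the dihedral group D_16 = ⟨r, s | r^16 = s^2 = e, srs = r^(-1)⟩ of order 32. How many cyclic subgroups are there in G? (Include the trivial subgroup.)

21

Each element a generates a cyclic subgroup ⟨a⟩; distinct elements may generate the same one (a cyclic group of order d has φ(d) generators).
Cyclic subgroups by order — order 1: 1; order 2: 17; order 4: 1; order 8: 1; order 16: 1.
Total: 21.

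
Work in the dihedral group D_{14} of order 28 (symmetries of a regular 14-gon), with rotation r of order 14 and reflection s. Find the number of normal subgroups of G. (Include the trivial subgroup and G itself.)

G has 28 subgroups. Checking conjugation-invariance by order — order 1: 1/1 normal; order 2: 1/15 normal; order 4: 0/7 normal; order 7: 1/1 normal; order 14: 3/3 normal; order 28: 1/1 normal.
Total normal subgroups: 7.

7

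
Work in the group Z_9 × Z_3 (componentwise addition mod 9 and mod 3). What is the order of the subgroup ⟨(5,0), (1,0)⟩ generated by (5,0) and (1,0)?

|⟨(5,0)⟩| = 9 and |⟨(1,0)⟩| = 9, so |H| is a multiple of lcm(9, 9) = 9 and divides |G| = 27.
Closing under the operation: H = {(0,0), (1,0), (2,0), (3,0), (4,0), (5,0), (6,0), (7,0), (8,0)}, so |H| = 9.

9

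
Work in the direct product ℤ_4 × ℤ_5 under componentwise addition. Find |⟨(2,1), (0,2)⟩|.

10

|⟨(2,1)⟩| = 10 and |⟨(0,2)⟩| = 5, so |H| is a multiple of lcm(10, 5) = 10 and divides |G| = 20.
Closing under the operation: H = {(0,0), (0,1), (0,2), (0,3), (0,4), (2,0), (2,1), (2,2), (2,3), (2,4)}, so |H| = 10.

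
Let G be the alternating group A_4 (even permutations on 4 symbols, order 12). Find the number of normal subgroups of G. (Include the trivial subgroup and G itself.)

3

G has 10 subgroups. Checking conjugation-invariance by order — order 1: 1/1 normal; order 2: 0/3 normal; order 3: 0/4 normal; order 4: 1/1 normal; order 12: 1/1 normal.
Total normal subgroups: 3.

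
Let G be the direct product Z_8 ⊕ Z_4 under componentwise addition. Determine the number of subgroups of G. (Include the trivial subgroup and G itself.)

22

|G| = 32, so by Lagrange every subgroup order divides 32. Divisors: 1, 2, 4, 8, 16, 32.
Subgroups by order — order 1: 1; order 2: 3; order 4: 7; order 8: 7; order 16: 3; order 32: 1.
Total: 1 + 3 + 7 + 7 + 3 + 1 = 22.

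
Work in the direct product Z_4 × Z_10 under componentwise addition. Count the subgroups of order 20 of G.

|G| = 40 and 20 | 40, so subgroups of order 20 are possible by Lagrange.
The subgroups of order 20 are: {(0,0), (0,1), (0,2), (0,3), (0,4), (0,5), (0,6), (0,7), (0,8), (0,9), (2,0), (2,1), (2,2), (2,3), (2,4), (2,5), (2,6), (2,7), (2,8), (2,9)}; {(0,0), (0,2), (0,4), (0,6), (0,8), (1,0), (1,2), (1,4), (1,6), (1,8), (2,0), (2,2), (2,4), (2,6), (2,8), (3,0), (3,2), (3,4), (3,6), (3,8)}; {(0,0), (0,2), (0,4), (0,6), (0,8), (1,1), (1,3), (1,5), (1,7), (1,9), (2,0), (2,2), (2,4), (2,6), (2,8), (3,1), (3,3), (3,5), (3,7), (3,9)}.
So G has 3 subgroups of order 20.

3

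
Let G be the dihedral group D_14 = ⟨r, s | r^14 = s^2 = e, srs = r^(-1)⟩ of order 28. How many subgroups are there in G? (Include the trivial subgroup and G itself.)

|G| = 28, so by Lagrange every subgroup order divides 28. Divisors: 1, 2, 4, 7, 14, 28.
Subgroups by order — order 1: 1; order 2: 15; order 4: 7; order 7: 1; order 14: 3; order 28: 1.
Total: 1 + 15 + 7 + 1 + 3 + 1 = 28.

28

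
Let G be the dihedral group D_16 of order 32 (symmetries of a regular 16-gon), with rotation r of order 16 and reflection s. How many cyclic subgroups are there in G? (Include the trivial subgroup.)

A cyclic subgroup of order d is generated by each of its φ(d) elements of order d, so the cyclic subgroups of order d number (#elements of order d)/φ(d).
Cyclic subgroups by order — order 1: 1; order 2: 17; order 4: 1; order 8: 1; order 16: 1.
Total: 21.

21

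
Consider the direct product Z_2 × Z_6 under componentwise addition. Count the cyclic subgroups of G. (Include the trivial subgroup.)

8

Each element a generates a cyclic subgroup ⟨a⟩; distinct elements may generate the same one (a cyclic group of order d has φ(d) generators).
Cyclic subgroups by order — order 1: 1; order 2: 3; order 3: 1; order 6: 3.
Total: 8.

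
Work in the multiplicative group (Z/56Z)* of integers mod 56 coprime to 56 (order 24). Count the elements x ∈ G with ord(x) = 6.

Enumerating element orders in G gives 14 elements of order 6.

14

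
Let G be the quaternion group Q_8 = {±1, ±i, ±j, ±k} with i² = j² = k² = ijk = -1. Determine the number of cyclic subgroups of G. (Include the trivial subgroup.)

5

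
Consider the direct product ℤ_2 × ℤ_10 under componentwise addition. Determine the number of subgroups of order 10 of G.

3

|G| = 20 and 10 | 20, so subgroups of order 10 are possible by Lagrange.
The subgroups of order 10 are: {(0,0), (0,1), (0,2), (0,3), (0,4), (0,5), (0,6), (0,7), (0,8), (0,9)}; {(0,0), (0,2), (0,4), (0,6), (0,8), (1,0), (1,2), (1,4), (1,6), (1,8)}; {(0,0), (0,2), (0,4), (0,6), (0,8), (1,1), (1,3), (1,5), (1,7), (1,9)}.
So G has 3 subgroups of order 10.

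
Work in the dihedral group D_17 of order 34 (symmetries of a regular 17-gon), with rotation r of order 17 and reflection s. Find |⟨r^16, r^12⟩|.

|⟨r^16⟩| = 17 and |⟨r^12⟩| = 17, so |H| is a multiple of lcm(17, 17) = 17 and divides |G| = 34.
Closing under the operation: H = {e, r, r^2, r^3, r^4, r^5, r^6, r^7, r^8, r^9, r^10, r^11, r^12, r^13, r^14, r^15, r^16}, so |H| = 17.

17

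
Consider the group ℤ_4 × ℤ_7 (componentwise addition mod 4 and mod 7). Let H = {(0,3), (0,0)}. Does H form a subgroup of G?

(0,3) ∈ H but its inverse (0,4) ∉ H, so H is not a subgroup.

No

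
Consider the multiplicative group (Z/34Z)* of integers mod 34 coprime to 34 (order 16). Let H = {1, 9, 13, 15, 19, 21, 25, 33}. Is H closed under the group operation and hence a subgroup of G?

Yes

|H| = 8 divides |G| = 16, consistent with Lagrange.
H contains the identity, every element's inverse is in H, and H is closed under ·: it is a subgroup.
In fact H = ⟨9⟩.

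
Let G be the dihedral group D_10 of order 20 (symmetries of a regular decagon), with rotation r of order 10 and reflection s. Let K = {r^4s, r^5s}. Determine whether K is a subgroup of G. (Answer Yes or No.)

The identity e ∉ K, so K is not a subgroup.

No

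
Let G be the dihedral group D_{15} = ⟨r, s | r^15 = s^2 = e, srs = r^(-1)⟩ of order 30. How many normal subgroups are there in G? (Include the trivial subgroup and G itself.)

5

G has 28 subgroups. Checking conjugation-invariance by order — order 1: 1/1 normal; order 2: 0/15 normal; order 3: 1/1 normal; order 5: 1/1 normal; order 6: 0/5 normal; order 10: 0/3 normal; order 15: 1/1 normal; order 30: 1/1 normal.
Total normal subgroups: 5.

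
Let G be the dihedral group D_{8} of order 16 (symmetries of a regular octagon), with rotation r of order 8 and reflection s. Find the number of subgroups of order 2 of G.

|G| = 16 and 2 | 16, so subgroups of order 2 are possible by Lagrange.
The subgroups of order 2 are: {e, r^2s}; {e, r^3s}; {e, r^4}; {e, r^4s}; … (9 in all).
So G has 9 subgroups of order 2.

9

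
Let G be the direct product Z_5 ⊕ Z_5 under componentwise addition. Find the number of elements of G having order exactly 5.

24

An element (a,b) has order lcm(ord(a), ord(b)); count pairs with lcm equal to 5.
Enumerating gives 24 such elements.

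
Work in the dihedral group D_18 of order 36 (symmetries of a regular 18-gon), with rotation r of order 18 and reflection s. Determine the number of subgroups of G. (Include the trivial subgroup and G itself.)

|G| = 36, so by Lagrange every subgroup order divides 36. Divisors: 1, 2, 3, 4, 6, 9, 12, 18, 36.
Subgroups by order — order 1: 1; order 2: 19; order 3: 1; order 4: 9; order 6: 7; order 9: 1; order 12: 3; order 18: 3; order 36: 1.
Total: 1 + 19 + 1 + 9 + 7 + 1 + 3 + 3 + 1 = 45.

45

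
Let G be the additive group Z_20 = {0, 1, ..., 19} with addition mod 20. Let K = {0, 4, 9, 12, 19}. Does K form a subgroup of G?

19 ∈ K but its inverse 1 ∉ K, so K is not a subgroup.

No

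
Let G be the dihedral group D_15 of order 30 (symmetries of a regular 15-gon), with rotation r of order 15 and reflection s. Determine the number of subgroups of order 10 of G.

3

|G| = 30 and 10 | 30, so subgroups of order 10 are possible by Lagrange.
The subgroups of order 10 are: {e, r^3, r^6, r^9, r^12, rs, r^4s, r^7s, r^10s, r^13s}; {e, r^3, r^6, r^9, r^12, r^2s, r^5s, r^8s, r^11s, r^14s}; {e, r^3, r^6, r^9, r^12, s, r^3s, r^6s, r^9s, r^12s}.
So G has 3 subgroups of order 10.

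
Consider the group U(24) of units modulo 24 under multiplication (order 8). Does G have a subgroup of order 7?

No

7 does not divide |G| = 8, so by Lagrange no subgroup of order 7 exists.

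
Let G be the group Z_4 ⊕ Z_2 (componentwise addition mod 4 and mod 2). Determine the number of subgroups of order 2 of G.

|G| = 8 and 2 | 8, so subgroups of order 2 are possible by Lagrange.
The subgroups of order 2 are: {(0,0), (0,1)}; {(0,0), (2,0)}; {(0,0), (2,1)}.
So G has 3 subgroups of order 2.

3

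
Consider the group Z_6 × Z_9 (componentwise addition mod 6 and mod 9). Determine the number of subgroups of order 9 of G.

|G| = 54 and 9 | 54, so subgroups of order 9 are possible by Lagrange.
The subgroups of order 9 are: {(0,0), (0,1), (0,2), (0,3), (0,4), (0,5), (0,6), (0,7), (0,8)}; {(0,0), (0,3), (0,6), (2,0), (2,3), (2,6), (4,0), (4,3), (4,6)}; {(0,0), (0,3), (0,6), (2,1), (2,4), (2,7), (4,2), (4,5), (4,8)}; {(0,0), (0,3), (0,6), (2,2), (2,5), (2,8), (4,1), (4,4), (4,7)}.
So G has 4 subgroups of order 9.

4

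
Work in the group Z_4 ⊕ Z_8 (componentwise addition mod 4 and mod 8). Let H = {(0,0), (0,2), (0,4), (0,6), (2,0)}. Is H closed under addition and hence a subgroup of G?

|H| = 5 does not divide |G| = 32, so by Lagrange H is not a subgroup.

No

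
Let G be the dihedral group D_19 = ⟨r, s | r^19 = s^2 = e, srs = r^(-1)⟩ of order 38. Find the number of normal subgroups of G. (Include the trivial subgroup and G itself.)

3

G has 22 subgroups. Checking conjugation-invariance by order — order 1: 1/1 normal; order 2: 0/19 normal; order 19: 1/1 normal; order 38: 1/1 normal.
Total normal subgroups: 3.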